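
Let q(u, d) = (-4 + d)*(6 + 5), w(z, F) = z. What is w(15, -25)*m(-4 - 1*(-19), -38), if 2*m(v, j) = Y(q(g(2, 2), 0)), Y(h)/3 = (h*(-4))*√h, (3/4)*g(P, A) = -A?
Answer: 7920*I*√11 ≈ 26268.0*I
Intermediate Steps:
g(P, A) = -4*A/3 (g(P, A) = 4*(-A)/3 = -4*A/3)
q(u, d) = -44 + 11*d (q(u, d) = (-4 + d)*11 = -44 + 11*d)
Y(h) = -12*h^(3/2) (Y(h) = 3*((h*(-4))*√h) = 3*((-4*h)*√h) = 3*(-4*h^(3/2)) = -12*h^(3/2))
m(v, j) = 528*I*√11 (m(v, j) = (-12*(-44 + 11*0)^(3/2))/2 = (-12*(-44 + 0)^(3/2))/2 = (-(-1056)*I*√11)/2 = (1056*I*√11)/2 = 528*I*√11)
w(15, -25)*m(-4 - 1*(-19), -38) = 15*(528*I*√11) = 7920*I*√11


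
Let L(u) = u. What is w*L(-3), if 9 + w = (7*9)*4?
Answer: -729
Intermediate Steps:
w = 243 (w = -9 + (7*9)*4 = -9 + 63*4 = -9 + 252 = 243)
w*L(-3) = 243*(-3) = -729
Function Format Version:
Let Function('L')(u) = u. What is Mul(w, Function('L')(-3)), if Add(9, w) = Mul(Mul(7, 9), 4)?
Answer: -729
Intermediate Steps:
w = 243 (w = Add(-9, Mul(Mul(7, 9), 4)) = Add(-9, Mul(63, 4)) = Add(-9, 252) = 243)
Mul(w, Function('L')(-3)) = Mul(243, -3) = -729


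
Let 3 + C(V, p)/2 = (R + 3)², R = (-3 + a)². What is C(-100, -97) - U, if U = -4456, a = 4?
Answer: 4482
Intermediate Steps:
R = 1 (R = (-3 + 4)² = 1² = 1)
C(V, p) = 26 (C(V, p) = -6 + 2*(1 + 3)² = -6 + 2*4² = -6 + 2*16 = -6 + 32 = 26)
C(-100, -97) - U = 26 - 1*(-4456) = 26 + 4456 = 4482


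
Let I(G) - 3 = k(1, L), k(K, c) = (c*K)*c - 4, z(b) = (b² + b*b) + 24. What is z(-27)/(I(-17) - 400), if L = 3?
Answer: -741/196 ≈ -3.7806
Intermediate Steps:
z(b) = 24 + 2*b² (z(b) = (b² + b²) + 24 = 2*b² + 24 = 24 + 2*b²)
k(K, c) = -4 + K*c² (k(K, c) = (K*c)*c - 4 = K*c² - 4 = -4 + K*c²)
I(G) = 8 (I(G) = 3 + (-4 + 1*3²) = 3 + (-4 + 1*9) = 3 + (-4 + 9) = 3 + 5 = 8)
z(-27)/(I(-17) - 400) = (24 + 2*(-27)²)/(8 - 400) = (24 + 2*729)/(-392) = (24 + 1458)*(-1/392) = 1482*(-1/392) = -741/196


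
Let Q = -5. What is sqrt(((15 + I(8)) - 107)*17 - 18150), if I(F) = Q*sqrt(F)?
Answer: sqrt(-19714 - 170*sqrt(2)) ≈ 141.26*I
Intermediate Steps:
I(F) = -5*sqrt(F)
sqrt(((15 + I(8)) - 107)*17 - 18150) = sqrt(((15 - 10*sqrt(2)) - 107)*17 - 18150) = sqrt((-92 - 10*sqrt(2))*17 - 18150) = sqrt((-1564 - 170*sqrt(2)) - 18150) = sqrt(-19714 - 170*sqrt(2))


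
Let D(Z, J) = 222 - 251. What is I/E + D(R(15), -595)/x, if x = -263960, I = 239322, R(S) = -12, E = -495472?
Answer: -986829163/2043512330 ≈ -0.48291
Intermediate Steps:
D(Z, J) = -29
I/E + D(R(15), -595)/x = 239322/(-495472) - 29/(-263960) = 239322*(-1/495472) - 29*(-1/263960) = -119661/247736 + 29/263960 = -986829163/2043512330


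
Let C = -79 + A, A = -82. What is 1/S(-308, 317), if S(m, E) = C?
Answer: -1/161 ≈ -0.0062112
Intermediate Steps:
C = -161 (C = -79 - 82 = -161)
S(m, E) = -161
1/S(-308, 317) = 1/(-161) = -1/161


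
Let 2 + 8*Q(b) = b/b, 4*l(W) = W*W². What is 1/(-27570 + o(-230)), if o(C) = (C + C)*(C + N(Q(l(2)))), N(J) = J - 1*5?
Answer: 2/161175 ≈ 1.2409e-5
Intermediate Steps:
l(W) = W³/4 (l(W) = (W*W²)/4 = W³/4)
Q(b) = -⅛ (Q(b) = -¼ + (b/b)/8 = -¼ + (⅛)*1 = -¼ + ⅛ = -⅛)
N(J) = -5 + J (N(J) = J - 5 = -5 + J)
o(C) = 2*C*(-41/8 + C) (o(C) = (C + C)*(C + (-5 - ⅛)) = (2*C)*(C - 41/8) = (2*C)*(-41/8 + C) = 2*C*(-41/8 + C))
1/(-27570 + o(-230)) = 1/(-27570 + (¼)*(-230)*(-41 + 8*(-230))) = 1/(-27570 + (¼)*(-230)*(-41 - 1840)) = 1/(-27570 + (¼)*(-230)*(-1881)) = 1/(-27570 + 216315/2) = 1/(161175/2) = 2/161175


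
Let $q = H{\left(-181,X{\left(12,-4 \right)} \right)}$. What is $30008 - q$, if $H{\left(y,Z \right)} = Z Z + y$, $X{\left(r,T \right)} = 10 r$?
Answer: $15789$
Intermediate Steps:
$H{\left(y,Z \right)} = y + Z^{2}$ ($H{\left(y,Z \right)} = Z^{2} + y = y + Z^{2}$)
$q = 14219$ ($q = -181 + \left(10 \cdot 12\right)^{2} = -181 + 120^{2} = -181 + 14400 = 14219$)
$30008 - q = 30008 - 14219 = 15789$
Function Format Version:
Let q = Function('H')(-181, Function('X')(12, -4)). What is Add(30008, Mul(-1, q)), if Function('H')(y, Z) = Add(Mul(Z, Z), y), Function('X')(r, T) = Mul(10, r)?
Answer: 15789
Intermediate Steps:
Function('H')(y, Z) = Add(y, Pow(Z, 2)) (Function('H')(y, Z) = Add(Pow(Z, 2), y) = Add(y, Pow(Z, 2)))
q = 14219 (q = Add(-181, Pow(Mul(10, 12), 2)) = Add(-181, Pow(120, 2)) = Add(-181, 14400) = 14219)
Add(30008, Mul(-1, q)) = Add(30008, Mul(-1, 14219)) = Add(30008, -14219) = 15789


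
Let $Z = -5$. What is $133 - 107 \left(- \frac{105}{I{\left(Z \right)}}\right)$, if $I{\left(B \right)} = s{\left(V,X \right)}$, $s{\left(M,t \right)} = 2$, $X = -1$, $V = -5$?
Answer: $\frac{11501}{2} \approx 5750.5$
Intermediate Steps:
$I{\left(B \right)} = 2$
$133 - 107 \left(- \frac{105}{I{\left(Z \right)}}\right) = 133 - 107 \left(- \frac{105}{2}\right) = 133 - 107 \left(\left(-105\right) \frac{1}{2}\right) = 133 - - \frac{11235}{2} = 133 + \frac{11235}{2} = \frac{11501}{2}$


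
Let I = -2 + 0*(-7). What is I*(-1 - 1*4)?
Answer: 10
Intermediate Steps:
I = -2 (I = -2 + 0 = -2)
I*(-1 - 1*4) = -2*(-1 - 1*4) = -2*(-1 - 4) = -2*(-5) = 10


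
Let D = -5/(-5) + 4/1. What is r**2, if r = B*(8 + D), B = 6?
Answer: 6084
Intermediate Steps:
D = 5 (D = -5*(-1/5) + 4*1 = 1 + 4 = 5)
r = 78 (r = 6*(8 + 5) = 6*13 = 78)
r**2 = 78**2 = 6084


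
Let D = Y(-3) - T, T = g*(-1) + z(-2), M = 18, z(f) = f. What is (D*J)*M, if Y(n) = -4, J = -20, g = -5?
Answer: 2520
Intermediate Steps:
T = 3 (T = -5*(-1) - 2 = 5 - 2 = 3)
D = -7 (D = -4 - 1*3 = -4 - 3 = -7)
(D*J)*M = -7*(-20)*18 = 140*18 = 2520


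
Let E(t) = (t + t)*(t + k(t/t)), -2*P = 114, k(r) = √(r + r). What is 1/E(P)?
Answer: 1/6494 + √2/370158 ≈ 0.00015781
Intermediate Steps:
k(r) = √2*√r (k(r) = √(2*r) = √2*√r)
P = -57 (P = -½*114 = -57)
E(t) = 2*t*(t + √2) (E(t) = (t + t)*(t + √2*√(t/t)) = (2*t)*(t + √2*√1) = (2*t)*(t + √2*1) = (2*t)*(t + √2) = 2*t*(t + √2))
1/E(P) = 1/(2*(-57)*(-57 + √2)) = 1/(6498 - 114*√2)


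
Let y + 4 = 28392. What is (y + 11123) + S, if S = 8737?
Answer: 48248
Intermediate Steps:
y = 28388 (y = -4 + 28392 = 28388)
(y + 11123) + S = (28388 + 11123) + 8737 = 39511 + 8737 = 48248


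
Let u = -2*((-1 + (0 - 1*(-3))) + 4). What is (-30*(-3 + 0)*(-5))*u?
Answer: 5400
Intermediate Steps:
u = -12 (u = -2*((-1 + (0 + 3)) + 4) = -2*((-1 + 3) + 4) = -2*(2 + 4) = -2*6 = -12)
(-30*(-3 + 0)*(-5))*u = -30*(-3 + 0)*(-5)*(-12) = -(-90)*(-5)*(-12) = -30*15*(-12) = -450*(-12) = 5400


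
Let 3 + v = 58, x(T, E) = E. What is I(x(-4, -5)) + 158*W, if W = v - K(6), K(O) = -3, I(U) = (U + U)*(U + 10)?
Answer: 9114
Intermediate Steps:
I(U) = 2*U*(10 + U) (I(U) = (2*U)*(10 + U) = 2*U*(10 + U))
v = 55 (v = -3 + 58 = 55)
W = 58 (W = 55 - 1*(-3) = 55 + 3 = 58)
I(x(-4, -5)) + 158*W = 2*(-5)*(10 - 5) + 158*58 = 2*(-5)*5 + 9164 = -50 + 9164 = 9114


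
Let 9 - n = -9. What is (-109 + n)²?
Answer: 8281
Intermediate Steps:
n = 18 (n = 9 - 1*(-9) = 9 + 9 = 18)
(-109 + n)² = (-109 + 18)² = (-91)² = 8281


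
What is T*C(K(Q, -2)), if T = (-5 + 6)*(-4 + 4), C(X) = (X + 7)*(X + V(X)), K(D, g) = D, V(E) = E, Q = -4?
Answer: 0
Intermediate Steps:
C(X) = 2*X*(7 + X) (C(X) = (X + 7)*(X + X) = (7 + X)*(2*X) = 2*X*(7 + X))
T = 0 (T = 1*0 = 0)
T*C(K(Q, -2)) = 0*(2*(-4)*(7 - 4)) = 0*(2*(-4)*3) = 0*(-24) = 0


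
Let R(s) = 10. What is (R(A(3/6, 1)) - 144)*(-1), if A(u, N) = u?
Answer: 134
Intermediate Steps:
(R(A(3/6, 1)) - 144)*(-1) = (10 - 144)*(-1) = -134*(-1) = 134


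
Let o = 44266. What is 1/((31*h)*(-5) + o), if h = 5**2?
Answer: 1/40391 ≈ 2.4758e-5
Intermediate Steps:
h = 25
1/((31*h)*(-5) + o) = 1/((31*25)*(-5) + 44266) = 1/(775*(-5) + 44266) = 1/(-3875 + 44266) = 1/40391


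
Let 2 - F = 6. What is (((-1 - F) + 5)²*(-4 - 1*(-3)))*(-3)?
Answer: 192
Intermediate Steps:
F = -4 (F = 2 - 1*6 = 2 - 6 = -4)
(((-1 - F) + 5)²*(-4 - 1*(-3)))*(-3) = (((-1 - 1*(-4)) + 5)²*(-4 - 1*(-3)))*(-3) = (((-1 + 4) + 5)²*(-4 + 3))*(-3) = ((3 + 5)²*(-1))*(-3) = (8²*(-1))*(-3) = (64*(-1))*(-3) = -64*(-3) = 192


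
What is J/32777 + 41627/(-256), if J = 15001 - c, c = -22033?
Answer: -1354927475/8390912 ≈ -161.48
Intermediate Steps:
J = 37034 (J = 15001 - 1*(-22033) = 15001 + 22033 = 37034)
J/32777 + 41627/(-256) = 37034/32777 + 41627/(-256) = 37034*(1/32777) + 41627*(-1/256) = 37034/32777 - 41627/256 = -1354927475/8390912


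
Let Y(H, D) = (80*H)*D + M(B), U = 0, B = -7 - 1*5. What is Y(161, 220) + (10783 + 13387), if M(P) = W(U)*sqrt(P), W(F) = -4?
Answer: 2857770 - 8*I*sqrt(3) ≈ 2.8578e+6 - 13.856*I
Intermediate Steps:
B = -12 (B = -7 - 5 = -12)
M(P) = -4*sqrt(P)
Y(H, D) = -8*I*sqrt(3) + 80*D*H (Y(H, D) = (80*H)*D - 8*I*sqrt(3) = 80*D*H - 8*I*sqrt(3) = -8*I*sqrt(3) + 80*D*H)
Y(161, 220) + (10783 + 13387) = (-8*I*sqrt(3) + 80*220*161) + (10783 + 13387) = (-8*I*sqrt(3) + 2833600) + 24170 = (2833600 - 8*I*sqrt(3)) + 24170 = 2857770 - 8*I*sqrt(3)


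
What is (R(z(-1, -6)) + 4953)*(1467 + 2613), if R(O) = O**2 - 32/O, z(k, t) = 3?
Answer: 20201440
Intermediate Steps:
R(O) = O**2 - 32/O
(R(z(-1, -6)) + 4953)*(1467 + 2613) = ((-32 + 3**3)/3 + 4953)*(1467 + 2613) = ((-32 + 27)/3 + 4953)*4080 = ((1/3)*(-5) + 4953)*4080 = (-5/3 + 4953)*4080 = (14854/3)*4080 = 20201440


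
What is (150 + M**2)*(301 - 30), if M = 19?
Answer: 138481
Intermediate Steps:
(150 + M**2)*(301 - 30) = (150 + 19**2)*(301 - 30) = (150 + 361)*271 = 511*271 = 138481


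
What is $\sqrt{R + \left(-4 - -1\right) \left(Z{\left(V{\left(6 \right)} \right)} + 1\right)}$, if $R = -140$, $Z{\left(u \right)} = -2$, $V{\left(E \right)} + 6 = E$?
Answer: $i \sqrt{137} \approx 11.705 i$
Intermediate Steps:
$V{\left(E \right)} = -6 + E$
$\sqrt{R + \left(-4 - -1\right) \left(Z{\left(V{\left(6 \right)} \right)} + 1\right)} = \sqrt{-140 + \left(-4 - -1\right) \left(-2 + 1\right)} = \sqrt{-140 + \left(-4 + 1\right) \left(-1\right)} = \sqrt{-140 - -3} = \sqrt{-140 + 3} = \sqrt{-137} = i \sqrt{137}$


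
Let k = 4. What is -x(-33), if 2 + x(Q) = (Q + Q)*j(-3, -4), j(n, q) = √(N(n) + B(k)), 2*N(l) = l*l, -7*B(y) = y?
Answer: 2 + 33*√770/7 ≈ 132.82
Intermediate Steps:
B(y) = -y/7
N(l) = l²/2 (N(l) = (l*l)/2 = l²/2)
j(n, q) = √(-4/7 + n²/2) (j(n, q) = √(n²/2 - ⅐*4) = √(n²/2 - 4/7) = √(-4/7 + n²/2))
x(Q) = -2 + Q*√770/7 (x(Q) = -2 + (Q + Q)*(√(-112 + 98*(-3)²)/14) = -2 + (2*Q)*(√(-112 + 98*9)/14) = -2 + (2*Q)*(√(-112 + 882)/14) = -2 + (2*Q)*(√770/14) = -2 + Q*√770/7)
-x(-33) = -(-2 + (⅐)*(-33)*√770) = -(-2 - 33*√770/7) = 2 + 33*√770/7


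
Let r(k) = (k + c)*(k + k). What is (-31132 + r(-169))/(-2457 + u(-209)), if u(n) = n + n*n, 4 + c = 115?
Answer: -11528/41015 ≈ -0.28107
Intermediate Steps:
c = 111 (c = -4 + 115 = 111)
u(n) = n + n²
r(k) = 2*k*(111 + k) (r(k) = (k + 111)*(k + k) = (111 + k)*(2*k) = 2*k*(111 + k))
(-31132 + r(-169))/(-2457 + u(-209)) = (-31132 + 2*(-169)*(111 - 169))/(-2457 - 209*(1 - 209)) = (-31132 + 2*(-169)*(-58))/(-2457 - 209*(-208)) = (-31132 + 19604)/(-2457 + 43472) = -11528/41015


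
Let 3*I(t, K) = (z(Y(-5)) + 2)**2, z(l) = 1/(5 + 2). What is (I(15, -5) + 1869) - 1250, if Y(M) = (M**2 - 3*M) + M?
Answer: 30406/49 ≈ 620.53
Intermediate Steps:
Y(M) = M**2 - 2*M
z(l) = 1/7
I(t, K) = 75/49 (I(t, K) = (1/7 + 2)**2/3 = (15/7)**2/3 = (1/3)*(225/49) = 75/49)
(I(15, -5) + 1869) - 1250 = (75/49 + 1869) - 1250 = 91656/49 - 1250 = 30406/49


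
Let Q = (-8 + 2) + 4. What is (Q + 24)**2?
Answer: 484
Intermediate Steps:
Q = -2 (Q = -6 + 4 = -2)
(Q + 24)**2 = (-2 + 24)**2 = 22**2 = 484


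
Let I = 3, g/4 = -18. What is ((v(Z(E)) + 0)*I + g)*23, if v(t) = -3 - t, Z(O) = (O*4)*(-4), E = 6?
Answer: 4761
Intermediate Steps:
g = -72 (g = 4*(-18) = -72)
Z(O) = -16*O (Z(O) = (4*O)*(-4) = -16*O)
((v(Z(E)) + 0)*I + g)*23 = (((-3 - (-16)*6) + 0)*3 - 72)*23 = (((-3 - 1*(-96)) + 0)*3 - 72)*23 = (((-3 + 96) + 0)*3 - 72)*23 = ((93 + 0)*3 - 72)*23 = (93*3 - 72)*23 = (279 - 72)*23 = 207*23 = 4761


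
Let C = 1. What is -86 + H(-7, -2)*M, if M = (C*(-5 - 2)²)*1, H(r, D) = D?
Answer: -184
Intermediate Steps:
M = 49 (M = (1*(-5 - 2)²)*1 = (1*(-7)²)*1 = (1*49)*1 = 49*1 = 49)
-86 + H(-7, -2)*M = -86 - 2*49 = -86 - 98 = -184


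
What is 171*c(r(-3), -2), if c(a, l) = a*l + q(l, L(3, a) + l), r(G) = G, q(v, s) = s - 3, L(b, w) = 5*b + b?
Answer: 3249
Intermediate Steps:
L(b, w) = 6*b
q(v, s) = -3 + s
c(a, l) = 15 + l + a*l (c(a, l) = a*l + (-3 + (6*3 + l)) = a*l + (-3 + (18 + l)) = a*l + (15 + l) = 15 + l + a*l)
171*c(r(-3), -2) = 171*(15 - 2 - 3*(-2)) = 171*(15 - 2 + 6) = 171*19 = 3249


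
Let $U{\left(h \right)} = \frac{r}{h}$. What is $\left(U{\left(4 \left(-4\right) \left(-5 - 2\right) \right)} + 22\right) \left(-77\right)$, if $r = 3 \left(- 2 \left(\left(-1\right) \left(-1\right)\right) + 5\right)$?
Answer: $- \frac{27203}{16} \approx -1700.2$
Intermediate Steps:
$r = 9$ ($r = 3 \left(\left(-2\right) 1 + 5\right) = 3 \left(-2 + 5\right) = 3 \cdot 3 = 9$)
$U{\left(h \right)} = \frac{9}{h}$
$\left(U{\left(4 \left(-4\right) \left(-5 - 2\right) \right)} + 22\right) \left(-77\right) = \left(\frac{9}{4 \left(-4\right) \left(-5 - 2\right)} + 22\right) \left(-77\right) = \left(\frac{9}{\left(-16\right) \left(-7\right)} + 22\right) \left(-77\right) = \left(\frac{9}{112} + 22\right) \left(-77\right) = \frac{2473}{112} \left(-77\right) = - \frac{27203}{16}$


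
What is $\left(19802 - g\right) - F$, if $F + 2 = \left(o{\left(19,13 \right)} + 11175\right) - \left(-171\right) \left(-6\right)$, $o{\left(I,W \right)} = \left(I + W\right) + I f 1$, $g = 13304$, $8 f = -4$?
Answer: $- \frac{7343}{2} \approx -3671.5$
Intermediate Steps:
$f = - \frac{1}{2}$ ($f = \frac{1}{8} \left(-4\right) = - \frac{1}{2} \approx -0.5$)
$o{\left(I,W \right)} = W + \frac{I}{2}$ ($o{\left(I,W \right)} = \left(I + W\right) + I \left(- \frac{1}{2}\right) 1 = \left(I + W\right) + - \frac{I}{2} \cdot 1 = \left(I + W\right) - \frac{I}{2} = W + \frac{I}{2}$)
$F = \frac{20339}{2}$ ($F = -2 + \left(\left(\left(13 + \frac{1}{2} \cdot 19\right) + 11175\right) - \left(-171\right) \left(-6\right)\right) = -2 + \left(\left(\left(13 + \frac{19}{2}\right) + 11175\right) - 1026\right) = -2 + \left(\left(\frac{45}{2} + 11175\right) - 1026\right) = -2 + \left(\frac{22395}{2} - 1026\right) = -2 + \frac{20343}{2} = \frac{20339}{2} \approx 10170.0$)
$\left(19802 - g\right) - F = \left(19802 - 13304\right) - \frac{20339}{2} = 6498 - \frac{20339}{2} = - \frac{7343}{2}$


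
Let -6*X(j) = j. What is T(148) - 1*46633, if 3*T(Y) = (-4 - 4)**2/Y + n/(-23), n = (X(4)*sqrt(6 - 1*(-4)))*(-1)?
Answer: -5176247/111 - 2*sqrt(10)/207 ≈ -46633.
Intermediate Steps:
X(j) = -j/6
n = 2*sqrt(10)/3 (n = ((-1/6*4)*sqrt(6 - 1*(-4)))*(-1) = -2*sqrt(6 + 4)/3*(-1) = -2*sqrt(10)/3*(-1) = 2*sqrt(10)/3 ≈ 2.1082)
T(Y) = -2*sqrt(10)/207 + 64/(3*Y) (T(Y) = ((-4 - 4)**2/Y + (2*sqrt(10)/3)/(-23))/3 = ((-8)**2/Y + (2*sqrt(10)/3)*(-1/23))/3 = (64/Y - 2*sqrt(10)/69)/3 = -2*sqrt(10)/207 + 64/(3*Y))
T(148) - 1*46633 = (2/207)*(2208 - 1*148*sqrt(10))/148 - 1*46633 = (2/207)*(1/148)*(2208 - 148*sqrt(10)) - 46633 = (16/111 - 2*sqrt(10)/207) - 46633 = -5176247/111 - 2*sqrt(10)/207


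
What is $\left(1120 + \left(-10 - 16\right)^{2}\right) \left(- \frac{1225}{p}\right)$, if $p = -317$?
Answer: $\frac{2200100}{317} \approx 6940.4$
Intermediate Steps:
$\left(1120 + \left(-10 - 16\right)^{2}\right) \left(- \frac{1225}{p}\right) = \left(1120 + \left(-10 - 16\right)^{2}\right) \left(- \frac{1225}{-317}\right) = \left(1120 + \left(-26\right)^{2}\right) \left(\left(-1225\right) \left(- \frac{1}{317}\right)\right) = \left(1120 + 676\right) \frac{1225}{317} = 1796 \cdot \frac{1225}{317} = \frac{2200100}{317}$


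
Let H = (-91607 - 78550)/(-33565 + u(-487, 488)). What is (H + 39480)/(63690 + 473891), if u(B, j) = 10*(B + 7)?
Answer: 1514820357/20624295065 ≈ 0.073448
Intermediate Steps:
u(B, j) = 70 + 10*B (u(B, j) = 10*(7 + B) = 70 + 10*B)
H = 170157/38365 (H = (-91607 - 78550)/(-33565 + (70 + 10*(-487))) = -170157/(-33565 + (70 - 4870)) = -170157/(-33565 - 4800) = -170157/(-38365) = -170157*(-1/38365) = 170157/38365 ≈ 4.4352)
(H + 39480)/(63690 + 473891) = (170157/38365 + 39480)/(63690 + 473891) = (1514820357/38365)/537581 = (1514820357/38365)*(1/537581) = 1514820357/20624295065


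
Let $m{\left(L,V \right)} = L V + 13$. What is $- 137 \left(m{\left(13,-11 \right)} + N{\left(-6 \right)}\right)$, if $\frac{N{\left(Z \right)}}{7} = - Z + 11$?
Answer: $1507$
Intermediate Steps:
$m{\left(L,V \right)} = 13 + L V$
$N{\left(Z \right)} = 77 - 7 Z$ ($N{\left(Z \right)} = 7 \left(- Z + 11\right) = 7 \left(11 - Z\right) = 77 - 7 Z$)
$- 137 \left(m{\left(13,-11 \right)} + N{\left(-6 \right)}\right) = - 137 \left(\left(13 + 13 \left(-11\right)\right) + \left(77 - -42\right)\right) = - 137 \left(\left(13 - 143\right) + \left(77 + 42\right)\right) = - 137 \left(-130 + 119\right) = \left(-137\right) \left(-11\right) = 1507$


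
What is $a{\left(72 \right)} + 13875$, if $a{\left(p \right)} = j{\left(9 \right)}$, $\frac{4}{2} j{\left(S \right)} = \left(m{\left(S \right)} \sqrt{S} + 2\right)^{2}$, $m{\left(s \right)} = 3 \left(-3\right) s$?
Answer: $\frac{85831}{2} \approx 42916.0$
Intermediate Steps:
$m{\left(s \right)} = - 9 s$
$j{\left(S \right)} = \frac{\left(2 - 9 S^{\frac{3}{2}}\right)^{2}}{2}$ ($j{\left(S \right)} = \frac{\left(- 9 S \sqrt{S} + 2\right)^{2}}{2} = \frac{\left(- 9 S^{\frac{3}{2}} + 2\right)^{2}}{2} = \frac{\left(2 - 9 S^{\frac{3}{2}}\right)^{2}}{2}$)
$a{\left(p \right)} = \frac{58081}{2}$ ($a{\left(p \right)} = \frac{\left(2 - 9 \cdot 9^{\frac{3}{2}}\right)^{2}}{2} = \frac{\left(2 - 243\right)^{2}}{2} = \frac{\left(-241\right)^{2}}{2} = \frac{1}{2} \cdot 58081 = \frac{58081}{2}$)
$a{\left(72 \right)} + 13875 = \frac{58081}{2} + 13875 = \frac{85831}{2}$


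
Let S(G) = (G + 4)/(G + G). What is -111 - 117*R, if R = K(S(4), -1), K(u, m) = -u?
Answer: 6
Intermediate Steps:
S(G) = (4 + G)/(2*G) (S(G) = (4 + G)/((2*G)) = (4 + G)*(1/(2*G)) = (4 + G)/(2*G))
R = -1 (R = -(4 + 4)/(2*4) = -8/(2*4) = -1*1 = -1)
-111 - 117*R = -111 - 117*(-1) = -111 + 117 = 6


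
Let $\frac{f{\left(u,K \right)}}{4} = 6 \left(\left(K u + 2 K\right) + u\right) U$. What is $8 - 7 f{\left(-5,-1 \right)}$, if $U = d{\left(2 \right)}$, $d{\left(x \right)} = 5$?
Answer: $1688$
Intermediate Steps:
$U = 5$
$f{\left(u,K \right)} = 120 u + 240 K + 120 K u$ ($f{\left(u,K \right)} = 4 \cdot 6 \left(\left(K u + 2 K\right) + u\right) 5 = 4 \cdot 6 \left(\left(2 K + K u\right) + u\right) 5 = 4 \cdot 6 \left(u + 2 K + K u\right) 5 = 4 \left(6 u + 12 K + 6 K u\right) 5 = 4 \left(30 u + 60 K + 30 K u\right) = 120 u + 240 K + 120 K u$)
$8 - 7 f{\left(-5,-1 \right)} = 8 - 7 \left(120 \left(-5\right) + 240 \left(-1\right) + 120 \left(-1\right) \left(-5\right)\right) = 8 - 7 \left(-600 - 240 + 600\right) = 8 - -1680 = 8 + 1680 = 1688$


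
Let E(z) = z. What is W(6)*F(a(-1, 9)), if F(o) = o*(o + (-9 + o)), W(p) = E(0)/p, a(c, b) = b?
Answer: 0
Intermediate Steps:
W(p) = 0 (W(p) = 0/p = 0)
F(o) = o*(-9 + 2*o)
W(6)*F(a(-1, 9)) = 0*(9*(-9 + 2*9)) = 0*(9*(-9 + 18)) = 0*(9*9) = 0*81 = 0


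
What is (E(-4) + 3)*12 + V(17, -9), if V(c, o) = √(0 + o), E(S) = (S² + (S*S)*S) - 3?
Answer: -576 + 3*I ≈ -576.0 + 3.0*I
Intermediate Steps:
E(S) = -3 + S² + S³ (E(S) = (S² + S²*S) - 3 = (S² + S³) - 3 = -3 + S² + S³)
V(c, o) = √o
(E(-4) + 3)*12 + V(17, -9) = ((-3 + (-4)² + (-4)³) + 3)*12 + √(-9) = ((-3 + 16 - 64) + 3)*12 + 3*I = (-51 + 3)*12 + 3*I = -48*12 + 3*I = -576 + 3*I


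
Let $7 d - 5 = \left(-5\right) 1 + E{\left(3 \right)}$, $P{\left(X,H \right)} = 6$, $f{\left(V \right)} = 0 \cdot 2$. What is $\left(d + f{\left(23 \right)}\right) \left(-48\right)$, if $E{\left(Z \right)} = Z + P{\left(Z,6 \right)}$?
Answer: $- \frac{432}{7} \approx -61.714$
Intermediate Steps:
$f{\left(V \right)} = 0$
$E{\left(Z \right)} = 6 + Z$ ($E{\left(Z \right)} = Z + 6 = 6 + Z$)
$d = \frac{9}{7}$ ($d = \frac{5}{7} + \frac{\left(-5\right) 1 + \left(6 + 3\right)}{7} = \frac{5}{7} + \frac{-5 + 9}{7} = \frac{5}{7} + \frac{1}{7} \cdot 4 = \frac{5}{7} + \frac{4}{7} = \frac{9}{7} \approx 1.2857$)
$\left(d + f{\left(23 \right)}\right) \left(-48\right) = \left(\frac{9}{7} + 0\right) \left(-48\right) = \frac{9}{7} \left(-48\right) = - \frac{432}{7}$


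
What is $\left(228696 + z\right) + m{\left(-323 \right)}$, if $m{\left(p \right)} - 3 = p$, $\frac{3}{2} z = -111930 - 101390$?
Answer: $\frac{258488}{3} \approx 86163.0$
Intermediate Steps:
$z = - \frac{426640}{3}$ ($z = \frac{2 \left(-111930 - 101390\right)}{3} = \frac{2}{3} \left(-213320\right) = - \frac{426640}{3} \approx -1.4221 \cdot 10^{5}$)
$m{\left(p \right)} = 3 + p$
$\left(228696 + z\right) + m{\left(-323 \right)} = \left(228696 - \frac{426640}{3}\right) + \left(3 - 323\right) = \frac{259448}{3} - 320 = \frac{258488}{3}$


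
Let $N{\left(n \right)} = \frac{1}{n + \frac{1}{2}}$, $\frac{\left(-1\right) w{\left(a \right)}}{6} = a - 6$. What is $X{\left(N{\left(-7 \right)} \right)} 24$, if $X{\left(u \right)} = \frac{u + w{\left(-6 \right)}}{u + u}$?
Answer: $-5604$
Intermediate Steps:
$w{\left(a \right)} = 36 - 6 a$ ($w{\left(a \right)} = - 6 \left(a - 6\right) = - 6 \left(-6 + a\right) = 36 - 6 a$)
$N{\left(n \right)} = \frac{1}{\frac{1}{2} + n}$ ($N{\left(n \right)} = \frac{1}{n + \frac{1}{2}} = \frac{1}{\frac{1}{2} + n}$)
$X{\left(u \right)} = \frac{72 + u}{2 u}$ ($X{\left(u \right)} = \frac{u + \left(36 - -36\right)}{u + u} = \frac{u + \left(36 + 36\right)}{2 u} = \left(u + 72\right) \frac{1}{2 u} = \left(72 + u\right) \frac{1}{2 u} = \frac{72 + u}{2 u}$)
$X{\left(N{\left(-7 \right)} \right)} 24 = \frac{72 + \frac{2}{1 + 2 \left(-7\right)}}{2 \frac{2}{1 + 2 \left(-7\right)}} 24 = \frac{72 + \frac{2}{1 - 14}}{2 \frac{2}{1 - 14}} \cdot 24 = \frac{72 + \frac{2}{-13}}{2 \frac{2}{-13}} \cdot 24 = \frac{72 + 2 \left(- \frac{1}{13}\right)}{2 \cdot 2 \left(- \frac{1}{13}\right)} 24 = \frac{72 - \frac{2}{13}}{2 \left(- \frac{2}{13}\right)} 24 = \frac{1}{2} \left(- \frac{13}{2}\right) \frac{934}{13} \cdot 24 = \left(- \frac{467}{2}\right) 24 = -5604$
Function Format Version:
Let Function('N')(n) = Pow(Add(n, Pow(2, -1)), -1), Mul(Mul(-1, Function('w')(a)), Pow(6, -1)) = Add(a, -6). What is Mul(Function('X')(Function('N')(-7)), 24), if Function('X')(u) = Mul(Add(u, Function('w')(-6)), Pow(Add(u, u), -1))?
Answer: -5604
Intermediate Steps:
Function('w')(a) = Add(36, Mul(-6, a)) (Function('w')(a) = Mul(-6, Add(a, -6)) = Mul(-6, Add(-6, a)) = Add(36, Mul(-6, a)))
Function('N')(n) = Pow(Add(Rational(1, 2), n), -1) (Function('N')(n) = Pow(Add(n, Rational(1, 2)), -1) = Pow(Add(Rational(1, 2), n), -1))
Function('X')(u) = Mul(Rational(1, 2), Pow(u, -1), Add(72, u)) (Function('X')(u) = Mul(Add(u, Add(36, Mul(-6, -6))), Pow(Add(u, u), -1)) = Mul(Add(u, Add(36, 36)), Pow(Mul(2, u), -1)) = Mul(Add(u, 72), Mul(Rational(1, 2), Pow(u, -1))) = Mul(Add(72, u), Mul(Rational(1, 2), Pow(u, -1))) = Mul(Rational(1, 2), Pow(u, -1), Add(72, u)))
Mul(Function('X')(Function('N')(-7)), 24) = Mul(Mul(Rational(1, 2), Pow(Mul(2, Pow(Add(1, Mul(2, -7)), -1)), -1), Add(72, Mul(2, Pow(Add(1, Mul(2, -7)), -1)))), 24) = Mul(Mul(Rational(1, 2), Pow(Mul(2, Pow(Add(1, -14), -1)), -1), Add(72, Mul(2, Pow(Add(1, -14), -1)))), 24) = Mul(Mul(Rational(1, 2), Pow(Mul(2, Pow(-13, -1)), -1), Add(72, Mul(2, Pow(-13, -1)))), 24) = Mul(Mul(Rational(1, 2), Pow(Mul(2, Rational(-1, 13)), -1), Add(72, Mul(2, Rational(-1, 13)))), 24) = Mul(Mul(Rational(1, 2), Pow(Rational(-2, 13), -1), Add(72, Rational(-2, 13))), 24) = Mul(Mul(Rational(1, 2), Rational(-13, 2), Rational(934, 13)), 24) = Mul(Rational(-467, 2), 24) = -5604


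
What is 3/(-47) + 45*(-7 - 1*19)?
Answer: -54993/47 ≈ -1170.1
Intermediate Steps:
3/(-47) + 45*(-7 - 1*19) = 3*(-1/47) + 45*(-7 - 19) = -3/47 + 45*(-26) = -3/47 - 1170 = -54993/47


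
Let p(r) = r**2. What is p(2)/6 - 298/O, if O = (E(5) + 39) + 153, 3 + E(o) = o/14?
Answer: -7214/7953 ≈ -0.90708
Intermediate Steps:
E(o) = -3 + o/14
O = 2651/14 (O = ((-3 + (1/14)*5) + 39) + 153 = ((-3 + 5/14) + 39) + 153 = (-37/14 + 39) + 153 = 509/14 + 153 = 2651/14 ≈ 189.36)
p(2)/6 - 298/O = 2**2/6 - 298/2651/14 = 4*(1/6) - 298*14/2651 = 2/3 - 4172/2651 = -7214/7953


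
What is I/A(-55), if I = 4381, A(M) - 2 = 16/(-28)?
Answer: 30667/10 ≈ 3066.7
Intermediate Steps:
A(M) = 10/7 (A(M) = 2 + 16/(-28) = 2 + 16*(-1/28) = 2 - 4/7 = 10/7)
I/A(-55) = 4381/(10/7) = 4381*(7/10) = 30667/10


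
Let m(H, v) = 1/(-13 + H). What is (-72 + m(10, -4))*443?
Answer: -96131/3 ≈ -32044.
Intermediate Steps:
(-72 + m(10, -4))*443 = (-72 + 1/(-13 + 10))*443 = (-72 + 1/(-3))*443 = (-72 - 1/3)*443 = -217/3*443 = -96131/3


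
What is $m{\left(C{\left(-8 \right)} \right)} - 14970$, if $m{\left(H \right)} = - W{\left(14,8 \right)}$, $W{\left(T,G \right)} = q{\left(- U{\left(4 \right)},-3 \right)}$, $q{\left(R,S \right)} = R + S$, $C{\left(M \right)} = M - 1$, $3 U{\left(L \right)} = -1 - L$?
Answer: $- \frac{44906}{3} \approx -14969.0$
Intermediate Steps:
$U{\left(L \right)} = - \frac{1}{3} - \frac{L}{3}$ ($U{\left(L \right)} = \frac{-1 - L}{3} = - \frac{1}{3} - \frac{L}{3}$)
$C{\left(M \right)} = -1 + M$ ($C{\left(M \right)} = M - 1 = -1 + M$)
$W{\left(T,G \right)} = - \frac{4}{3}$ ($W{\left(T,G \right)} = - (- \frac{1}{3} - \frac{4}{3}) - 3 = \left(-1\right) \left(- \frac{5}{3}\right) - 3 = \frac{5}{3} - 3 = - \frac{4}{3}$)
$m{\left(H \right)} = \frac{4}{3}$ ($m{\left(H \right)} = \left(-1\right) \left(- \frac{4}{3}\right) = \frac{4}{3}$)
$m{\left(C{\left(-8 \right)} \right)} - 14970 = \frac{4}{3} - 14970 = - \frac{44906}{3}$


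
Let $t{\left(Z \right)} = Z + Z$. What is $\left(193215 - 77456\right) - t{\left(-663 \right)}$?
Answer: $117085$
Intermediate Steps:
$t{\left(Z \right)} = 2 Z$
$\left(193215 - 77456\right) - t{\left(-663 \right)} = \left(193215 - 77456\right) - 2 \left(-663\right) = \left(193215 - 77456\right) - -1326 = 115759 + 1326 = 117085$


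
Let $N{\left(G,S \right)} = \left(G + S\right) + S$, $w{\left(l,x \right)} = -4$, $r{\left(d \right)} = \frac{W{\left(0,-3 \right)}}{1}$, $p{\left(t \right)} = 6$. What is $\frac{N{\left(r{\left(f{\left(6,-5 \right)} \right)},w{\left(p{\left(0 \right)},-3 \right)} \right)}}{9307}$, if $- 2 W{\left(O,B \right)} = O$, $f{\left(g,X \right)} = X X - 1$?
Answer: $- \frac{8}{9307} \approx -0.00085957$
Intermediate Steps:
$f{\left(g,X \right)} = -1 + X^{2}$ ($f{\left(g,X \right)} = X^{2} - 1 = -1 + X^{2}$)
$W{\left(O,B \right)} = - \frac{O}{2}$
$r{\left(d \right)} = 0$ ($r{\left(d \right)} = \frac{\left(- \frac{1}{2}\right) 0}{1} = 0 \cdot 1 = 0$)
$N{\left(G,S \right)} = G + 2 S$
$\frac{N{\left(r{\left(f{\left(6,-5 \right)} \right)},w{\left(p{\left(0 \right)},-3 \right)} \right)}}{9307} = \frac{0 + 2 \left(-4\right)}{9307} = \left(0 - 8\right) \frac{1}{9307} = \left(-8\right) \frac{1}{9307} = - \frac{8}{9307}$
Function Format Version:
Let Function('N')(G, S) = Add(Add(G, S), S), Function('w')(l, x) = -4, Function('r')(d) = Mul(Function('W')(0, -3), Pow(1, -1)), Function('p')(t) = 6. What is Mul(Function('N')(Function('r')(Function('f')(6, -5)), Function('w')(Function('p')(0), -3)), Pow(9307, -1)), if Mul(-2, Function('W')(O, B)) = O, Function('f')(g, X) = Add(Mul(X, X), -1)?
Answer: Rational(-8, 9307) ≈ -0.00085957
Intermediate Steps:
Function('f')(g, X) = Add(-1, Pow(X, 2)) (Function('f')(g, X) = Add(Pow(X, 2), -1) = Add(-1, Pow(X, 2)))
Function('W')(O, B) = Mul(Rational(-1, 2), O)
Function('r')(d) = 0 (Function('r')(d) = Mul(Mul(Rational(-1, 2), 0), Pow(1, -1)) = Mul(0, 1) = 0)
Function('N')(G, S) = Add(G, Mul(2, S))
Mul(Function('N')(Function('r')(Function('f')(6, -5)), Function('w')(Function('p')(0), -3)), Pow(9307, -1)) = Mul(Add(0, Mul(2, -4)), Pow(9307, -1)) = Mul(Add(0, -8), Rational(1, 9307)) = Mul(-8, Rational(1, 9307)) = Rational(-8, 9307)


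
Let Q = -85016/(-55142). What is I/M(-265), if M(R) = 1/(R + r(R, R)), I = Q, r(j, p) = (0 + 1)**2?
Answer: -11222112/27571 ≈ -407.03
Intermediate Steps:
Q = 42508/27571 (Q = -85016*(-1/55142) = 42508/27571 ≈ 1.5418)
r(j, p) = 1 (r(j, p) = 1**2 = 1)
I = 42508/27571 ≈ 1.5418
M(R) = 1/(1 + R) (M(R) = 1/(R + 1) = 1/(1 + R))
I/M(-265) = 42508/(27571*(1/(1 - 265))) = 42508/(27571*(1/(-264))) = 42508/(27571*(-1/264)) = (42508/27571)*(-264) = -11222112/27571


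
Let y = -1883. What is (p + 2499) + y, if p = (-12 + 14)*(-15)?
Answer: 586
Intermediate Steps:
p = -30 (p = 2*(-15) = -30)
(p + 2499) + y = (-30 + 2499) - 1883 = 2469 - 1883 = 586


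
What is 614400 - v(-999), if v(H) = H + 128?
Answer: 615271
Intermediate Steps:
v(H) = 128 + H
614400 - v(-999) = 614400 - (128 - 999) = 614400 - 1*(-871) = 614400 + 871 = 615271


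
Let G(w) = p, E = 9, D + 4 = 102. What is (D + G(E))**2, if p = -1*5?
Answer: 8649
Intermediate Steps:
D = 98 (D = -4 + 102 = 98)
p = -5
G(w) = -5
(D + G(E))**2 = (98 - 5)**2 = 93**2 = 8649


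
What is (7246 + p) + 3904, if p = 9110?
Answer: 20260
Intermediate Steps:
(7246 + p) + 3904 = (7246 + 9110) + 3904 = 16356 + 3904 = 20260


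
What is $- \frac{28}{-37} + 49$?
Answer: $\frac{1841}{37} \approx 49.757$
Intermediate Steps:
$- \frac{28}{-37} + 49 = \left(-28\right) \left(- \frac{1}{37}\right) + 49 = \frac{28}{37} + 49 = \frac{1841}{37}$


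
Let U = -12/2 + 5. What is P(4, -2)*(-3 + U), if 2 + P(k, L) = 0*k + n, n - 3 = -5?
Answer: 16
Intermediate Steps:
n = -2 (n = 3 - 5 = -2)
U = -1 (U = -12/2 + 5 = -4*3/2 + 5 = -6 + 5 = -1)
P(k, L) = -4 (P(k, L) = -2 + (0*k - 2) = -2 + (0 - 2) = -2 - 2 = -4)
P(4, -2)*(-3 + U) = -4*(-3 - 1) = -4*(-4) = 16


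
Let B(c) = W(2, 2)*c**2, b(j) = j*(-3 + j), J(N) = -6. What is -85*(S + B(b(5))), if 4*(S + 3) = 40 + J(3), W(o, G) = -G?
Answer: 33065/2 ≈ 16533.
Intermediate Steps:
S = 11/2 (S = -3 + (40 - 6)/4 = -3 + (1/4)*34 = -3 + 17/2 = 11/2 ≈ 5.5000)
B(c) = -2*c**2 (B(c) = (-1*2)*c**2 = -2*c**2)
-85*(S + B(b(5))) = -85*(11/2 - 2*25*(-3 + 5)**2) = -85*(11/2 - 2*(5*2)**2) = -85*(11/2 - 2*10**2) = -85*(11/2 - 2*100) = -85*(11/2 - 200) = -85*(-389/2) = 33065/2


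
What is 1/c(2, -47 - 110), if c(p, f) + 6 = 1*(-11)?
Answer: -1/17 ≈ -0.058824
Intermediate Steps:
c(p, f) = -17 (c(p, f) = -6 + 1*(-11) = -6 - 11 = -17)
1/c(2, -47 - 110) = 1/(-17) = -1/17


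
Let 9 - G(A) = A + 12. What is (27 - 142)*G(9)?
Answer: 1380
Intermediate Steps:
G(A) = -3 - A (G(A) = 9 - (A + 12) = 9 - (12 + A) = 9 + (-12 - A) = -3 - A)
(27 - 142)*G(9) = (27 - 142)*(-3 - 1*9) = -115*(-3 - 9) = -115*(-12) = 1380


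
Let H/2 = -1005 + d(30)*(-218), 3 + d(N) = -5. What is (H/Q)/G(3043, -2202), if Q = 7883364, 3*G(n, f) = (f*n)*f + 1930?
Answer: 739/19386391006902788 ≈ 3.8120e-14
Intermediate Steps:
d(N) = -8 (d(N) = -3 - 5 = -8)
G(n, f) = 1930/3 + n*f²/3 (G(n, f) = ((f*n)*f + 1930)/3 = (n*f² + 1930)/3 = (1930 + n*f²)/3 = 1930/3 + n*f²/3)
H = 1478 (H = 2*(-1005 - 8*(-218)) = 2*(-1005 + 1744) = 2*739 = 1478)
(H/Q)/G(3043, -2202) = (1478/7883364)/(1930/3 + (⅓)*3043*(-2202)²) = (1478*(1/7883364))/(1930/3 + (⅓)*3043*4848804) = 739/(3941682*(1930/3 + 4918303524)) = 739/(3941682*(14754912502/3)) = (739/3941682)*(3/14754912502) = 739/19386391006902788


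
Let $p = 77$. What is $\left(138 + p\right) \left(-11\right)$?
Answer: $-2365$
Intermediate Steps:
$\left(138 + p\right) \left(-11\right) = \left(138 + 77\right) \left(-11\right) = 215 \left(-11\right) = -2365$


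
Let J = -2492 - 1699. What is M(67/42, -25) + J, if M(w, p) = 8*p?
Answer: -4391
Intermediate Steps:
J = -4191
M(67/42, -25) + J = 8*(-25) - 4191 = -200 - 4191 = -4391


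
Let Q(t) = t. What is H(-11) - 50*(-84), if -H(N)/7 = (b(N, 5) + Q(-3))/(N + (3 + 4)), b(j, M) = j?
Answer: 8351/2 ≈ 4175.5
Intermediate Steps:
H(N) = -7*(-3 + N)/(7 + N) (H(N) = -7*(N - 3)/(N + (3 + 4)) = -7*(-3 + N)/(N + 7) = -7*(-3 + N)/(7 + N))
H(-11) - 50*(-84) = 7*(3 - 1*(-11))/(7 - 11) - 50*(-84) = 7*(3 + 11)/(-4) + 4200 = 7*(-¼)*14 + 4200 = -49/2 + 4200 = 8351/2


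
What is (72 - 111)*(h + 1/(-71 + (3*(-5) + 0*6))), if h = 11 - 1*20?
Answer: 30225/86 ≈ 351.45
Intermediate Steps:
h = -9 (h = 11 - 20 = -9)
(72 - 111)*(h + 1/(-71 + (3*(-5) + 0*6))) = (72 - 111)*(-9 + 1/(-71 + (3*(-5) + 0*6))) = -39*(-9 + 1/(-71 + (-15 + 0))) = -39*(-9 + 1/(-71 - 15)) = -39*(-9 + 1/(-86)) = -39*(-9 - 1/86) = -39*(-775/86) = 30225/86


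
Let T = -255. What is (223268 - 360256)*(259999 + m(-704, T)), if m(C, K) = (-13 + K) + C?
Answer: -35483590676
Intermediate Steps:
m(C, K) = -13 + C + K
(223268 - 360256)*(259999 + m(-704, T)) = (223268 - 360256)*(259999 + (-13 - 704 - 255)) = -136988*(259999 - 972) = -136988*259027 = -35483590676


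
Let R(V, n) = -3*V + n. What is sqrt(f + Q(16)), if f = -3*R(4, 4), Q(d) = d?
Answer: 2*sqrt(10) ≈ 6.3246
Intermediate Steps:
R(V, n) = n - 3*V
f = 24 (f = -3*(4 - 3*4) = -3*(4 - 12) = -3*(-8) = 24)
sqrt(f + Q(16)) = sqrt(24 + 16) = sqrt(40) = 2*sqrt(10)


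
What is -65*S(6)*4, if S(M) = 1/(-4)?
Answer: 65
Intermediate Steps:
S(M) = -¼
-65*S(6)*4 = -65*(-¼)*4 = (65/4)*4 = 65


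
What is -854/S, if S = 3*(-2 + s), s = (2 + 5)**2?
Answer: -854/141 ≈ -6.0567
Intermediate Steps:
s = 49 (s = 7**2 = 49)
S = 141 (S = 3*(-2 + 49) = 3*47 = 141)
-854/S = -854/141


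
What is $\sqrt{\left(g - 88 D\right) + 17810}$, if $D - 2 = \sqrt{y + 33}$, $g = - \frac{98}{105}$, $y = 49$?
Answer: $\frac{2 \sqrt{991860 - 4950 \sqrt{82}}}{15} \approx 129.75$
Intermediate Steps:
$g = - \frac{14}{15}$ ($g = \left(-98\right) \frac{1}{105} = - \frac{14}{15} \approx -0.93333$)
$D = 2 + \sqrt{82}$ ($D = 2 + \sqrt{49 + 33} = 2 + \sqrt{82} \approx 11.055$)
$\sqrt{\left(g - 88 D\right) + 17810} = \sqrt{\left(- \frac{14}{15} - 88 \left(2 + \sqrt{82}\right)\right) + 17810} = \sqrt{\left(- \frac{14}{15} - \left(176 + 88 \sqrt{82}\right)\right) + 17810} = \sqrt{\left(- \frac{2654}{15} - 88 \sqrt{82}\right) + 17810} = \sqrt{\frac{264496}{15} - 88 \sqrt{82}}$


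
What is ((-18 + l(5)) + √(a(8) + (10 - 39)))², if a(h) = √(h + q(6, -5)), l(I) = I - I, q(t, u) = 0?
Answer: (-18 + √(-29 + 2*√2))² ≈ 297.83 - 184.17*I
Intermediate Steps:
l(I) = 0
a(h) = √h (a(h) = √(h + 0) = √h)
((-18 + l(5)) + √(a(8) + (10 - 39)))² = ((-18 + 0) + √(√8 + (10 - 39)))² = (-18 + √(2*√2 - 29))² = (-18 + √(-29 + 2*√2))²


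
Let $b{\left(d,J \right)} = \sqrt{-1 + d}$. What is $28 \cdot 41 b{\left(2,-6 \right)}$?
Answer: $1148$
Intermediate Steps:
$28 \cdot 41 b{\left(2,-6 \right)} = 28 \cdot 41 \sqrt{-1 + 2} = 1148 \sqrt{1} = 1148 \cdot 1 = 1148$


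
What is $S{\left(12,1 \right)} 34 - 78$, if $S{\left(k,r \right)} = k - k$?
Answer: $-78$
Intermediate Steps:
$S{\left(k,r \right)} = 0$
$S{\left(12,1 \right)} 34 - 78 = 0 \cdot 34 - 78 = 0 - 78 = -78$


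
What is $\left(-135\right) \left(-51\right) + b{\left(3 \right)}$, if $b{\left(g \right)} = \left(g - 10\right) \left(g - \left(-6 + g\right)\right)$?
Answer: $6843$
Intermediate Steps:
$b{\left(g \right)} = -60 + 6 g$ ($b{\left(g \right)} = \left(-10 + g\right) 6 = -60 + 6 g$)
$\left(-135\right) \left(-51\right) + b{\left(3 \right)} = \left(-135\right) \left(-51\right) + \left(-60 + 6 \cdot 3\right) = 6885 + \left(-60 + 18\right) = 6885 - 42 = 6843$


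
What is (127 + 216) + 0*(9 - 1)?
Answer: 343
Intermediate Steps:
(127 + 216) + 0*(9 - 1) = 343 + 0*8 = 343 + 0 = 343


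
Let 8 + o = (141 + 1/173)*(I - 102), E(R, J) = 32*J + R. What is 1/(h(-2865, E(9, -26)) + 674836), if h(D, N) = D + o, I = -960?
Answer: 173/90343171 ≈ 1.9149e-6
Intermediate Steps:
E(R, J) = R + 32*J
o = -25907812/173 (o = -8 + (141 + 1/173)*(-960 - 102) = -8 + (141 + 1/173)*(-1062) = -8 + (24394/173)*(-1062) = -8 - 25906428/173 = -25907812/173 ≈ -1.4976e+5)
h(D, N) = -25907812/173 + D (h(D, N) = D - 25907812/173 = -25907812/173 + D)
1/(h(-2865, E(9, -26)) + 674836) = 1/((-25907812/173 - 2865) + 674836) = 1/(-26403457/173 + 674836) = 1/(90343171/173) = 173/90343171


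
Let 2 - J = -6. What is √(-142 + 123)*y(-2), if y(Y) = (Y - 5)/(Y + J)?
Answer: -7*I*√19/6 ≈ -5.0854*I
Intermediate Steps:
J = 8 (J = 2 - 1*(-6) = 2 + 6 = 8)
y(Y) = (-5 + Y)/(8 + Y) (y(Y) = (Y - 5)/(Y + 8) = (-5 + Y)/(8 + Y))
√(-142 + 123)*y(-2) = √(-142 + 123)*((-5 - 2)/(8 - 2)) = √(-19)*(-7/6) = (I*√19)*((⅙)*(-7)) = (I*√19)*(-7/6) = -7*I*√19/6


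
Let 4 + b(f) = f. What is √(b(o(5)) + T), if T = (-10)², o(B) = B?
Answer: √101 ≈ 10.050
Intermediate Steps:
T = 100
b(f) = -4 + f
√(b(o(5)) + T) = √((-4 + 5) + 100) = √(1 + 100) = √101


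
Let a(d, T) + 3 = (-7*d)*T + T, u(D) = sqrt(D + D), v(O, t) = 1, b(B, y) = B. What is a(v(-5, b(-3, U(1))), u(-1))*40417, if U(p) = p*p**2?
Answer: -121251 - 242502*I*sqrt(2) ≈ -1.2125e+5 - 3.4295e+5*I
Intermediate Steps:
U(p) = p**3
u(D) = sqrt(2)*sqrt(D) (u(D) = sqrt(2*D) = sqrt(2)*sqrt(D))
a(d, T) = -3 + T - 7*T*d (a(d, T) = -3 + ((-7*d)*T + T) = -3 + (-7*T*d + T) = -3 + (T - 7*T*d) = -3 + T - 7*T*d)
a(v(-5, b(-3, U(1))), u(-1))*40417 = (-3 + sqrt(2)*sqrt(-1) - 7*sqrt(2)*sqrt(-1)*1)*40417 = (-3 + sqrt(2)*I - 7*sqrt(2)*I*1)*40417 = (-3 + I*sqrt(2) - 7*I*sqrt(2)*1)*40417 = (-3 + I*sqrt(2) - 7*I*sqrt(2))*40417 = (-3 - 6*I*sqrt(2))*40417 = -121251 - 242502*I*sqrt(2)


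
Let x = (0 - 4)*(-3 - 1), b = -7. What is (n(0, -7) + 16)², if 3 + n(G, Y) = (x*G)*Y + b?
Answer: 36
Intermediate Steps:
x = 16 (x = -4*(-4) = 16)
n(G, Y) = -10 + 16*G*Y (n(G, Y) = -3 + ((16*G)*Y - 7) = -3 + (16*G*Y - 7) = -3 + (-7 + 16*G*Y) = -10 + 16*G*Y)
(n(0, -7) + 16)² = ((-10 + 16*0*(-7)) + 16)² = ((-10 + 0) + 16)² = (-10 + 16)² = 6² = 36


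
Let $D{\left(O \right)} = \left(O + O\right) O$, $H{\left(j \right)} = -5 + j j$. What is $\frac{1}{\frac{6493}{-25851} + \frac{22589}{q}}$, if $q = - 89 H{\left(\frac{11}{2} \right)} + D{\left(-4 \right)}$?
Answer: $- \frac{229065711}{2393327429} \approx -0.09571$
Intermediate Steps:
$H{\left(j \right)} = -5 + j^{2}$
$D{\left(O \right)} = 2 O^{2}$ ($D{\left(O \right)} = 2 O O = 2 O^{2}$)
$q = - \frac{8861}{4}$ ($q = - 89 \left(-5 + \left(\frac{11}{2}\right)^{2}\right) + 2 \left(-4\right)^{2} = - 89 \left(-5 + \left(11 \cdot \frac{1}{2}\right)^{2}\right) + 2 \cdot 16 = - 89 \left(-5 + \left(\frac{11}{2}\right)^{2}\right) + 32 = - 89 \left(-5 + \frac{121}{4}\right) + 32 = \left(-89\right) \frac{101}{4} + 32 = - \frac{8989}{4} + 32 = - \frac{8861}{4} \approx -2215.3$)
$\frac{1}{\frac{6493}{-25851} + \frac{22589}{q}} = \frac{1}{\frac{6493}{-25851} + \frac{22589}{- \frac{8861}{4}}} = \frac{1}{6493 \left(- \frac{1}{25851}\right) + 22589 \left(- \frac{4}{8861}\right)} = \frac{1}{- \frac{6493}{25851} - \frac{90356}{8861}} = \frac{1}{- \frac{2393327429}{229065711}} = - \frac{229065711}{2393327429}$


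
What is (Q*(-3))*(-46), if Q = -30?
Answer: -4140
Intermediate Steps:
(Q*(-3))*(-46) = -30*(-3)*(-46) = 90*(-46) = -4140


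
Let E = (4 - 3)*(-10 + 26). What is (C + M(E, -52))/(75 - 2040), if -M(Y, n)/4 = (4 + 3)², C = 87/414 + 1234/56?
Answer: 335693/3796380 ≈ 0.088424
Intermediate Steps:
C = 42979/1932 (C = 87*(1/414) + 1234*(1/56) = 29/138 + 617/28 = 42979/1932 ≈ 22.246)
E = 16 (E = 1*16 = 16)
M(Y, n) = -196 (M(Y, n) = -4*(4 + 3)² = -4*7² = -4*49 = -196)
(C + M(E, -52))/(75 - 2040) = (42979/1932 - 196)/(75 - 2040) = -335693/1932/(-1965) = -335693/1932*(-1/1965) = 335693/3796380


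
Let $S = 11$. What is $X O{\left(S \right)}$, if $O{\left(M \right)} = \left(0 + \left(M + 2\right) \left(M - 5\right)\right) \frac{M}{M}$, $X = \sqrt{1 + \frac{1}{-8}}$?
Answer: $\frac{39 \sqrt{14}}{2} \approx 72.962$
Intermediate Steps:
$X = \frac{\sqrt{14}}{4}$ ($X = \sqrt{1 - \frac{1}{8}} = \sqrt{\frac{7}{8}} = \frac{\sqrt{14}}{4} \approx 0.93541$)
$O{\left(M \right)} = \left(-5 + M\right) \left(2 + M\right)$ ($O{\left(M \right)} = \left(0 + \left(2 + M\right) \left(-5 + M\right)\right) 1 = \left(0 + \left(-5 + M\right) \left(2 + M\right)\right) 1 = \left(-5 + M\right) \left(2 + M\right) 1 = \left(-5 + M\right) \left(2 + M\right)$)
$X O{\left(S \right)} = \frac{\sqrt{14}}{4} \left(-10 + 11^{2} - 33\right) = \frac{\sqrt{14}}{4} \left(-10 + 121 - 33\right) = \frac{\sqrt{14}}{4} \cdot 78 = \frac{39 \sqrt{14}}{2}$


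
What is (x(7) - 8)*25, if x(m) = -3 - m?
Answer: -450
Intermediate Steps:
(x(7) - 8)*25 = ((-3 - 1*7) - 8)*25 = ((-3 - 7) - 8)*25 = (-10 - 8)*25 = -18*25 = -450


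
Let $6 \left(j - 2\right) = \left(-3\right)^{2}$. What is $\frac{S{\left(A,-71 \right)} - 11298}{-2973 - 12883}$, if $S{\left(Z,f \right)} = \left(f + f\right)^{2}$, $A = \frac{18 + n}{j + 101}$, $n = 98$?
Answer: $- \frac{4433}{7928} \approx -0.55916$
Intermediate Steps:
$j = \frac{7}{2}$ ($j = 2 + \frac{\left(-3\right)^{2}}{6} = 2 + \frac{1}{6} \cdot 9 = 2 + \frac{3}{2} = \frac{7}{2} \approx 3.5$)
$A = \frac{232}{209}$ ($A = \frac{18 + 98}{\frac{7}{2} + 101} = \frac{116}{\frac{209}{2}} = 116 \cdot \frac{2}{209} = \frac{232}{209} \approx 1.11$)
$S{\left(Z,f \right)} = 4 f^{2}$ ($S{\left(Z,f \right)} = \left(2 f\right)^{2} = 4 f^{2}$)
$\frac{S{\left(A,-71 \right)} - 11298}{-2973 - 12883} = \frac{4 \left(-71\right)^{2} - 11298}{-2973 - 12883} = \frac{4 \cdot 5041 - 11298}{-15856} = \left(20164 - 11298\right) \left(- \frac{1}{15856}\right) = 8866 \left(- \frac{1}{15856}\right) = - \frac{4433}{7928}$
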